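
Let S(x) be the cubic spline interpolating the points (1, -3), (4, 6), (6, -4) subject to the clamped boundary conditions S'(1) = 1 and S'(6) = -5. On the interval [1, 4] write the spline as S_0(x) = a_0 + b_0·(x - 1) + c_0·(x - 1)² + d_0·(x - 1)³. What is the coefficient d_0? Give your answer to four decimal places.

-0.7111

Write M_i for S''(x_i). With h_i = 3, 2 and divided differences Δ_i = 3, -5, the continuity of S' gives the tridiagonal system
  3·M_0 + 10·M_1 + 2·M_2 = 6(Δ_1 - Δ_0) = -48
Clamped end conditions give two more equations: 2h_0·M_0 + h_0·M_1 = 6(Δ_0 - S'(1)) = 12 and h_1·M_1 + 2h_1·M_2 = 6(S'(6) - Δ_1) = 0.
Solving: M_0 = 28/5, M_1 = -36/5, M_2 = 18/5.
On [1, 4], with S_0(x) = a_0 + b_0·(x - 1) + c_0·(x - 1)² + d_0·(x - 1)³: c_0 = M_0/2 = 14/5, d_0 = (M_1 - M_0)/(6h_0) = -32/45, b_0 = Δ_0 - h_0(2M_0 + M_1)/6 = 1.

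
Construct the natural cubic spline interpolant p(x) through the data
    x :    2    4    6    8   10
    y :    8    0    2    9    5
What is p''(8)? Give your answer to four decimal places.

Put M_i = p'' at the i-th knot. Here h = (2, 2, 2, 2) and Δ = (-4, 1, 7/2, -2), so the interior equations h_(i-1)·M_(i-1) + 2(h_(i-1)+h_i)·M_i + h_i·M_(i+1) = 6(Δ_i − Δ_(i-1)) read
  2·M_0 + 8·M_1 + 2·M_2 = 6(Δ_1 - Δ_0) = 30
  2·M_1 + 8·M_2 + 2·M_3 = 6(Δ_2 - Δ_1) = 15
  2·M_2 + 8·M_3 + 2·M_4 = 6(Δ_3 - Δ_2) = -33
Natural end conditions: M_0 = M_4 = 0.
Solving the tridiagonal system: M_0 = 0, M_1 = 51/16, M_2 = 9/4, M_3 = -75/16, M_4 = 0.

-4.6875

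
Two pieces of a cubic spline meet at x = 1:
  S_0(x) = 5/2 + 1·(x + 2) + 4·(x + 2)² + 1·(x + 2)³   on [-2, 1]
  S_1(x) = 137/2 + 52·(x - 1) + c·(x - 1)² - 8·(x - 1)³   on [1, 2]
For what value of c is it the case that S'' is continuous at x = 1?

13

S_0''(x) = 8 + 6·(x + 2), so S_0''(1) = 26. On the right, S_1''(1) = 2c, so c = 13.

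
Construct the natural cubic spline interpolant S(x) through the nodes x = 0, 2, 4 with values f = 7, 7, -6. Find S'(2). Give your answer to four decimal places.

Let M_i = S''(x_i). Step sizes h_i = 2, 2; slopes of the chords Δ_i = (y_(i+1) - y_i)/h_i = 0, -13/2.
  2·M_0 + 8·M_1 + 2·M_2 = 6(Δ_1 - Δ_0) = -39
Natural end conditions: M_0 = M_2 = 0.
Solving the tridiagonal system: M_0 = 0, M_1 = -39/8, M_2 = 0.
On [2, 4], S'(x) = b_1 + 2c_1·(x - 2) + 3d_1·(x - 2)² with b_1 = Δ_1 - h_1(2M_1 + M_2)/6 = -13/4, c_1 = M_1/2 = -39/16, d_1 = (M_2 - M_1)/(6h_1) = 13/32. So S'(2) = -13/4.

-3.2500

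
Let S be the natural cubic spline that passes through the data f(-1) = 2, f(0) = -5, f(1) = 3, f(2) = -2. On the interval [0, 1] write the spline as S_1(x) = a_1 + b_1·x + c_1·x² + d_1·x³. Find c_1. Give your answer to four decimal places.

Let σ_i = S''(x_i). Step sizes h_i = 1, 1, 1; slopes of the chords Δ_i = (y_(i+1) - y_i)/h_i = -7, 8, -5.
  1·σ_0 + 4·σ_1 + 1·σ_2 = 6(Δ_1 - Δ_0) = 90
  1·σ_1 + 4·σ_2 + 1·σ_3 = 6(Δ_2 - Δ_1) = -78
Natural end conditions: σ_0 = σ_3 = 0.
Solving the tridiagonal system: σ_0 = 0, σ_1 = 146/5, σ_2 = -134/5, σ_3 = 0.
On [0, 1], with S_1(x) = a_1 + b_1·x + c_1·x² + d_1·x³: c_1 = σ_1/2 = 73/5, d_1 = (σ_2 - σ_1)/(6h_1) = -28/3, b_1 = Δ_1 - h_1(2σ_1 + σ_2)/6 = 41/15.

14.6000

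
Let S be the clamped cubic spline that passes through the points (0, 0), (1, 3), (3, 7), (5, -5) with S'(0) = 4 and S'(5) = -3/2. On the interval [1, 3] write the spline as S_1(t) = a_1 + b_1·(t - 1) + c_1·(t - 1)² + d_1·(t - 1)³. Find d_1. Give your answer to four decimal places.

Let σ_i = S''(x_i). Step sizes h_i = 1, 2, 2; slopes of the chords Δ_i = (y_(i+1) - y_i)/h_i = 3, 2, -6.
  1·σ_0 + 6·σ_1 + 2·σ_2 = 6(Δ_1 - Δ_0) = -6
  2·σ_1 + 8·σ_2 + 2·σ_3 = 6(Δ_2 - Δ_1) = -48
Clamped end conditions give two more equations: 2h_0·σ_0 + h_0·σ_1 = 6(Δ_0 - S'(0)) = -6 and h_2·σ_2 + 2h_2·σ_3 = 6(S'(5) - Δ_2) = 27.
Hence σ_0 = -103/23, σ_1 = 68/23, σ_2 = -443/46, σ_3 = 266/23.
On [1, 3], with S_1(t) = a_1 + b_1·(t - 1) + c_1·(t - 1)² + d_1·(t - 1)³: c_1 = σ_1/2 = 34/23, d_1 = (σ_2 - σ_1)/(6h_1) = -193/184, b_1 = Δ_1 - h_1(2σ_1 + σ_2)/6 = 149/46.

-1.0489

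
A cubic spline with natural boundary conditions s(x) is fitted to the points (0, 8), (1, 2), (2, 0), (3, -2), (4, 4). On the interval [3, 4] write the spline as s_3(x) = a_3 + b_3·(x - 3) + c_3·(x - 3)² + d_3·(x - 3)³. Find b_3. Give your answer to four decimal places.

1.5714

Write m_i for s''(x_i). With h_i = 1, 1, 1, 1 and divided differences Δ_i = -6, -2, -2, 6, the continuity of s' gives the tridiagonal system
  1·m_0 + 4·m_1 + 1·m_2 = 6(Δ_1 - Δ_0) = 24
  1·m_1 + 4·m_2 + 1·m_3 = 6(Δ_2 - Δ_1) = 0
  1·m_2 + 4·m_3 + 1·m_4 = 6(Δ_3 - Δ_2) = 48
Natural end conditions: m_0 = m_4 = 0.
Forward elimination and back-substitution give m_0 = 0, m_1 = 51/7, m_2 = -36/7, m_3 = 93/7, m_4 = 0.
On [3, 4], with s_3(x) = a_3 + b_3·(x - 3) + c_3·(x - 3)² + d_3·(x - 3)³: c_3 = m_3/2 = 93/14, d_3 = (m_4 - m_3)/(6h_3) = -31/14, b_3 = Δ_3 - h_3(2m_3 + m_4)/6 = 11/7.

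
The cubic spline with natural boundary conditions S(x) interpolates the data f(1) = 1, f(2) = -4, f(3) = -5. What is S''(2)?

6

Write M_i for S''(x_i). With h_i = 1, 1 and divided differences Δ_i = -5, -1, the continuity of S' gives the tridiagonal system
  1·M_0 + 4·M_1 + 1·M_2 = 6(Δ_1 - Δ_0) = 24
Natural end conditions: M_0 = M_2 = 0.
Forward elimination and back-substitution give M_0 = 0, M_1 = 6, M_2 = 0.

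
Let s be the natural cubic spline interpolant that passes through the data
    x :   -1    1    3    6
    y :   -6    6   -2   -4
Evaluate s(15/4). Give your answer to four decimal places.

-4.3133

With M_i denoting the second derivative at x_i, h_i = 2, 2, 3, and Δ_i = (y_(i+1) − y_i)/h_i = 6, -4, -2/3:
  2·M_0 + 8·M_1 + 2·M_2 = 6(Δ_1 - Δ_0) = -60
  2·M_1 + 10·M_2 + 3·M_3 = 6(Δ_2 - Δ_1) = 20
Natural end conditions: M_0 = M_3 = 0.
Solving the tridiagonal system: M_0 = 0, M_1 = -160/19, M_2 = 70/19, M_3 = 0.
On [3, 6], s(x) = -2 - 248/57·(x - 3) + 35/19·(x - 3)² - 35/171·(x - 3)³.
With (x - 3) = 3/4: s(15/4) = -5245/1216.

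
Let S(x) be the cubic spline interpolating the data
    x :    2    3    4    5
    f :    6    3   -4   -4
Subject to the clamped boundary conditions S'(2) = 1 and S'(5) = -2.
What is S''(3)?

-8

With M_i denoting the second derivative at x_i, h_i = 1, 1, 1, and Δ_i = (y_(i+1) − y_i)/h_i = -3, -7, 0:
  1·M_0 + 4·M_1 + 1·M_2 = 6(Δ_1 - Δ_0) = -24
  1·M_1 + 4·M_2 + 1·M_3 = 6(Δ_2 - Δ_1) = 42
Clamped end conditions give two more equations: 2h_0·M_0 + h_0·M_1 = 6(Δ_0 - S'(2)) = -24 and h_2·M_2 + 2h_2·M_3 = 6(S'(5) - Δ_2) = -12.
Solving: M_0 = -8, M_1 = -8, M_2 = 16, M_3 = -14.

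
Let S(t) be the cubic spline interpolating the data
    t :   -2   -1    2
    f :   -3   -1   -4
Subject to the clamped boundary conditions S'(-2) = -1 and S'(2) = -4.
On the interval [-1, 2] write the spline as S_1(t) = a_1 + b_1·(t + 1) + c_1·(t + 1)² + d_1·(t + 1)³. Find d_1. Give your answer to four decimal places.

Write m_i for S''(x_i). With h_i = 1, 3 and divided differences Δ_i = 2, -1, the continuity of S' gives the tridiagonal system
  1·m_0 + 8·m_1 + 3·m_2 = 6(Δ_1 - Δ_0) = -18
Clamped end conditions give two more equations: 2h_0·m_0 + h_0·m_1 = 6(Δ_0 - S'(-2)) = 18 and h_1·m_1 + 2h_1·m_2 = 6(S'(2) - Δ_1) = -18.
Solving the tridiagonal system: m_0 = 21/2, m_1 = -3, m_2 = -3/2.
On [-1, 2], with S_1(t) = a_1 + b_1·(t + 1) + c_1·(t + 1)² + d_1·(t + 1)³: c_1 = m_1/2 = -3/2, d_1 = (m_2 - m_1)/(6h_1) = 1/12, b_1 = Δ_1 - h_1(2m_1 + m_2)/6 = 11/4.

0.0833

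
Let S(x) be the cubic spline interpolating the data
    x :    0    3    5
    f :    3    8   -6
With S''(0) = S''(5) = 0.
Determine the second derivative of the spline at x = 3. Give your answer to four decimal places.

Let M_i = S''(x_i). Step sizes h_i = 3, 2; slopes of the chords Δ_i = (y_(i+1) - y_i)/h_i = 5/3, -7.
  3·M_0 + 10·M_1 + 2·M_2 = 6(Δ_1 - Δ_0) = -52
Natural end conditions: M_0 = M_2 = 0.
Hence M_0 = 0, M_1 = -26/5, M_2 = 0.

-5.2000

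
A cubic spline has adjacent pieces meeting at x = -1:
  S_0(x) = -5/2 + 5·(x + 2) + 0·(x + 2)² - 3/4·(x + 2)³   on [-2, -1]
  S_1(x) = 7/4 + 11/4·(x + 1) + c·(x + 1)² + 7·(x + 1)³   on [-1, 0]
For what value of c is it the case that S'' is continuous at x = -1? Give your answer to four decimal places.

S_0''(x) = 0 - 9/2·(x + 2), so S_0''(-1) = -9/2. On the right, S_1''(-1) = 2c, so c = -9/4.

-2.2500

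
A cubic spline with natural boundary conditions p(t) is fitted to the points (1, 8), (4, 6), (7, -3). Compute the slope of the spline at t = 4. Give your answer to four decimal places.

Write m_i for p''(x_i). With h_i = 3, 3 and divided differences Δ_i = -2/3, -3, the continuity of p' gives the tridiagonal system
  3·m_0 + 12·m_1 + 3·m_2 = 6(Δ_1 - Δ_0) = -14
Natural end conditions: m_0 = m_2 = 0.
Hence m_0 = 0, m_1 = -7/6, m_2 = 0.
On [4, 7], p'(t) = b_1 + 2c_1·(t - 4) + 3d_1·(t - 4)² with b_1 = Δ_1 - h_1(2m_1 + m_2)/6 = -11/6, c_1 = m_1/2 = -7/12, d_1 = (m_2 - m_1)/(6h_1) = 7/108. So p'(4) = -11/6.

-1.8333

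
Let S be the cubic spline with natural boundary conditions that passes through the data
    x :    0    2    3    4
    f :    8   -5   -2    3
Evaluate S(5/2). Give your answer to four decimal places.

With M_i denoting the second derivative at x_i, h_i = 2, 1, 1, and Δ_i = (y_(i+1) − y_i)/h_i = -13/2, 3, 5:
  2·M_0 + 6·M_1 + 1·M_2 = 6(Δ_1 - Δ_0) = 57
  1·M_1 + 4·M_2 + 1·M_3 = 6(Δ_2 - Δ_1) = 12
Natural end conditions: M_0 = M_3 = 0.
Hence M_0 = 0, M_1 = 216/23, M_2 = 15/23, M_3 = 0.
On [2, 3], S(x) = -5 - 11/46·(x - 2) + 108/23·(x - 2)² - 67/46·(x - 2)³.
With (x - 2) = 1/2: S(5/2) = -1519/368.

-4.1277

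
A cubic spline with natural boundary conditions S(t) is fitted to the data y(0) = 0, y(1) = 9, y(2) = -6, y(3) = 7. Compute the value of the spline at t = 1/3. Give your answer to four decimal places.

5.4494

With m_i denoting the second derivative at x_i, h_i = 1, 1, 1, and Δ_i = (y_(i+1) − y_i)/h_i = 9, -15, 13:
  1·m_0 + 4·m_1 + 1·m_2 = 6(Δ_1 - Δ_0) = -144
  1·m_1 + 4·m_2 + 1·m_3 = 6(Δ_2 - Δ_1) = 168
Natural end conditions: m_0 = m_3 = 0.
Forward elimination and back-substitution give m_0 = 0, m_1 = -248/5, m_2 = 272/5, m_3 = 0.
On [0, 1], S(t) = 0 + 259/15·t + 0·t² - 124/15·t³.
With t = 1/3: S(1/3) = 2207/405.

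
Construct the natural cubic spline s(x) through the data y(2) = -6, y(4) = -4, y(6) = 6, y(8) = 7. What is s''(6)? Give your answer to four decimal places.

Put m_i = s'' at the i-th knot. Here h = (2, 2, 2) and Δ = (1, 5, 1/2), so the interior equations h_(i-1)·m_(i-1) + 2(h_(i-1)+h_i)·m_i + h_i·m_(i+1) = 6(Δ_i − Δ_(i-1)) read
  2·m_0 + 8·m_1 + 2·m_2 = 6(Δ_1 - Δ_0) = 24
  2·m_1 + 8·m_2 + 2·m_3 = 6(Δ_2 - Δ_1) = -27
Natural end conditions: m_0 = m_3 = 0.
Solving: m_0 = 0, m_1 = 41/10, m_2 = -22/5, m_3 = 0.

-4.4000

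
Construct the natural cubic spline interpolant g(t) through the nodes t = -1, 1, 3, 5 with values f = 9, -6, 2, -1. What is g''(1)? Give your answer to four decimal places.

Write M_i for g''(x_i). With h_i = 2, 2, 2 and divided differences Δ_i = -15/2, 4, -3/2, the continuity of g' gives the tridiagonal system
  2·M_0 + 8·M_1 + 2·M_2 = 6(Δ_1 - Δ_0) = 69
  2·M_1 + 8·M_2 + 2·M_3 = 6(Δ_2 - Δ_1) = -33
Natural end conditions: M_0 = M_3 = 0.
Solving the tridiagonal system: M_0 = 0, M_1 = 103/10, M_2 = -67/10, M_3 = 0.

10.3000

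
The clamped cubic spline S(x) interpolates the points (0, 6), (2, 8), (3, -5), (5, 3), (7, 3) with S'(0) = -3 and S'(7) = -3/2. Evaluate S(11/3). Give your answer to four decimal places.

Write M_i for S''(x_i). With h_i = 2, 1, 2, 2 and divided differences Δ_i = 1, -13, 4, 0, the continuity of S' gives the tridiagonal system
  2·M_0 + 6·M_1 + 1·M_2 = 6(Δ_1 - Δ_0) = -84
  1·M_1 + 6·M_2 + 2·M_3 = 6(Δ_2 - Δ_1) = 102
  2·M_2 + 8·M_3 + 2·M_4 = 6(Δ_3 - Δ_2) = -24
Clamped end conditions give two more equations: 2h_0·M_0 + h_0·M_1 = 6(Δ_0 - S'(0)) = 24 and h_3·M_3 + 2h_3·M_4 = 6(S'(7) - Δ_3) = -9.
Solving: M_0 = 2199/122, M_1 = -1467/61, M_2 = 1479/61, M_3 = -1185/122, M_4 = 159/61.
On [3, 5], S(x) = -5 - 1089/122·(x - 3) + 1479/122·(x - 3)² - 1381/488·(x - 3)³.
With (x - 3) = 2/3: S(11/3) = -10543/1647.

-6.4013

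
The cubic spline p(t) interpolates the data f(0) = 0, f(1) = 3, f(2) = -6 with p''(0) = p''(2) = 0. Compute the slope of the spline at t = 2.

Let m_i = p''(x_i). Step sizes h_i = 1, 1; slopes of the chords Δ_i = (y_(i+1) - y_i)/h_i = 3, -9.
  1·m_0 + 4·m_1 + 1·m_2 = 6(Δ_1 - Δ_0) = -72
Natural end conditions: m_0 = m_2 = 0.
Solving: m_0 = 0, m_1 = -18, m_2 = 0.
On [1, 2], p'(t) = b_1 + 2c_1·(t - 1) + 3d_1·(t - 1)² with b_1 = Δ_1 - h_1(2m_1 + m_2)/6 = -3, c_1 = m_1/2 = -9, d_1 = (m_2 - m_1)/(6h_1) = 3. So p'(2) = -12.

-12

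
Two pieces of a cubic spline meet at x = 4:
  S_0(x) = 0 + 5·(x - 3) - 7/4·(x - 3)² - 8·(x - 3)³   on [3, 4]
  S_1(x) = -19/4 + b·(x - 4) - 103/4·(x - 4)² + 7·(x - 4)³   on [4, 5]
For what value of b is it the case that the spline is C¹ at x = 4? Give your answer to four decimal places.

-22.5000

S_0'(x) = 5 - 7/2·(x - 3) - 24·(x - 3)², so S_0'(4) = -45/2. On the right, S_1'(4) = b, so b = -45/2.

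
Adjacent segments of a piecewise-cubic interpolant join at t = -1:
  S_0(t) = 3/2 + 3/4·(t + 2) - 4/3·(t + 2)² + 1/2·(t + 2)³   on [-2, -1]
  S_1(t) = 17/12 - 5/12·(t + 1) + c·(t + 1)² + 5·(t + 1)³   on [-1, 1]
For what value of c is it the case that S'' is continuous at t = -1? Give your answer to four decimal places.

S_0''(t) = -8/3 + 3·(t + 2), so S_0''(-1) = 1/3. On the right, S_1''(-1) = 2c, so c = 1/6.

0.1667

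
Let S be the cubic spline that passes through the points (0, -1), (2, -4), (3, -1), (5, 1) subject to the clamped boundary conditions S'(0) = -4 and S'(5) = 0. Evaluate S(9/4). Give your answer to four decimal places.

-3.3877

Put M_i = S'' at the i-th knot. Here h = (2, 1, 2) and Δ = (-3/2, 3, 1), so the interior equations h_(i-1)·M_(i-1) + 2(h_(i-1)+h_i)·M_i + h_i·M_(i+1) = 6(Δ_i − Δ_(i-1)) read
  2·M_0 + 6·M_1 + 1·M_2 = 6(Δ_1 - Δ_0) = 27
  1·M_1 + 6·M_2 + 2·M_3 = 6(Δ_2 - Δ_1) = -12
Clamped end conditions give two more equations: 2h_0·M_0 + h_0·M_1 = 6(Δ_0 - S'(0)) = 15 and h_2·M_2 + 2h_2·M_3 = 6(S'(5) - Δ_2) = -6.
Solving: M_0 = 49/32, M_1 = 71/16, M_2 = -43/16, M_3 = -5/32.
On [2, 3], S(t) = -4 + 63/32·(t - 2) + 71/32·(t - 2)² - 19/16·(t - 2)³.
With (t - 2) = 1/4: S(9/4) = -3469/1024.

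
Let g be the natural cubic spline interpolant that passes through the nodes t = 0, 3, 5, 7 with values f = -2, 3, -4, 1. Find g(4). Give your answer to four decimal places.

-0.8355

Let m_i = g''(x_i). Step sizes h_i = 3, 2, 2; slopes of the chords Δ_i = (y_(i+1) - y_i)/h_i = 5/3, -7/2, 5/2.
  3·m_0 + 10·m_1 + 2·m_2 = 6(Δ_1 - Δ_0) = -31
  2·m_1 + 8·m_2 + 2·m_3 = 6(Δ_2 - Δ_1) = 36
Natural end conditions: m_0 = m_3 = 0.
Solving: m_0 = 0, m_1 = -80/19, m_2 = 211/38, m_3 = 0.
On [3, 5], g(t) = 3 - 145/57·(t - 3) - 40/19·(t - 3)² + 371/456·(t - 3)³.
With (t - 3) = 1: g(4) = -127/152.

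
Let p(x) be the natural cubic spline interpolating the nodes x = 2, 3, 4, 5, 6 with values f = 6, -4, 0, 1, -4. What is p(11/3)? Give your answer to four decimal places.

Put M_i = p'' at the i-th knot. Here h = (1, 1, 1, 1) and Δ = (-10, 4, 1, -5), so the interior equations h_(i-1)·M_(i-1) + 2(h_(i-1)+h_i)·M_i + h_i·M_(i+1) = 6(Δ_i − Δ_(i-1)) read
  1·M_0 + 4·M_1 + 1·M_2 = 6(Δ_1 - Δ_0) = 84
  1·M_1 + 4·M_2 + 1·M_3 = 6(Δ_2 - Δ_1) = -18
  1·M_2 + 4·M_3 + 1·M_4 = 6(Δ_3 - Δ_2) = -36
Natural end conditions: M_0 = M_4 = 0.
Solving: M_0 = 0, M_1 = 162/7, M_2 = -60/7, M_3 = -48/7, M_4 = 0.
On [3, 4], p(x) = -4 - 16/7·(x - 3) + 81/7·(x - 3)² - 37/7·(x - 3)³.
With (x - 3) = 2/3: p(11/3) = -368/189.

-1.9471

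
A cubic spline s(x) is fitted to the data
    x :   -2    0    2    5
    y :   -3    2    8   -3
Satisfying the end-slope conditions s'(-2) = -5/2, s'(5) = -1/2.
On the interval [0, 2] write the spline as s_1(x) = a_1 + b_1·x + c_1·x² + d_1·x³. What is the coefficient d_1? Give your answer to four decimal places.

-0.4797

Write σ_i for s''(x_i). With h_i = 2, 2, 3 and divided differences Δ_i = 5/2, 3, -11/3, the continuity of s' gives the tridiagonal system
  2·σ_0 + 8·σ_1 + 2·σ_2 = 6(Δ_1 - Δ_0) = 3
  2·σ_1 + 10·σ_2 + 3·σ_3 = 6(Δ_2 - Δ_1) = -40
Clamped end conditions give two more equations: 2h_0·σ_0 + h_0·σ_1 = 6(Δ_0 - s'(-2)) = 30 and h_2·σ_2 + 2h_2·σ_3 = 6(s'(5) - Δ_2) = 19.
Hence σ_0 = 557/74, σ_1 = -2/37, σ_2 = -215/37, σ_3 = 674/111.
On [0, 2], with s_1(x) = a_1 + b_1·x + c_1·x² + d_1·x³: c_1 = σ_1/2 = -1/37, d_1 = (σ_2 - σ_1)/(6h_1) = -71/148, b_1 = Δ_1 - h_1(2σ_1 + σ_2)/6 = 184/37.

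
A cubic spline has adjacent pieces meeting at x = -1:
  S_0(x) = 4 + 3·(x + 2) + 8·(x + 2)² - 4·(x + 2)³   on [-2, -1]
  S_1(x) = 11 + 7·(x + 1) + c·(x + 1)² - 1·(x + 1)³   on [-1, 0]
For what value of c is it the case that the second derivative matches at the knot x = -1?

S_0''(x) = 16 - 24·(x + 2), so S_0''(-1) = -8. On the right, S_1''(-1) = 2c, so c = -4.

-4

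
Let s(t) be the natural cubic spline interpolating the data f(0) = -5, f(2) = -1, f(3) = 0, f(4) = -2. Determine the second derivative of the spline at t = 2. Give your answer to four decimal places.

-0.2609

Write M_i for s''(x_i). With h_i = 2, 1, 1 and divided differences Δ_i = 2, 1, -2, the continuity of s' gives the tridiagonal system
  2·M_0 + 6·M_1 + 1·M_2 = 6(Δ_1 - Δ_0) = -6
  1·M_1 + 4·M_2 + 1·M_3 = 6(Δ_2 - Δ_1) = -18
Natural end conditions: M_0 = M_3 = 0.
Solving: M_0 = 0, M_1 = -6/23, M_2 = -102/23, M_3 = 0.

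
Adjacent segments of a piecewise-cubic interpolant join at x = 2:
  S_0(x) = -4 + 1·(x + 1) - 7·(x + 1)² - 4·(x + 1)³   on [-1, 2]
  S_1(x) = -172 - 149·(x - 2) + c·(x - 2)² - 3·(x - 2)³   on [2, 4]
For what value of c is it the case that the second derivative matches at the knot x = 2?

-43

S_0''(x) = -14 - 24·(x + 1), so S_0''(2) = -86. On the right, S_1''(2) = 2c, so c = -43.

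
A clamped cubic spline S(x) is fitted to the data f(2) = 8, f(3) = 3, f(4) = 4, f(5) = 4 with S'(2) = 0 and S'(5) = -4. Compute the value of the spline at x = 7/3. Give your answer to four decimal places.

6.9753

Let M_i = S''(x_i). Step sizes h_i = 1, 1, 1; slopes of the chords Δ_i = (y_(i+1) - y_i)/h_i = -5, 1, 0.
  1·M_0 + 4·M_1 + 1·M_2 = 6(Δ_1 - Δ_0) = 36
  1·M_1 + 4·M_2 + 1·M_3 = 6(Δ_2 - Δ_1) = -6
Clamped end conditions give two more equations: 2h_0·M_0 + h_0·M_1 = 6(Δ_0 - S'(2)) = -30 and h_2·M_2 + 2h_2·M_3 = 6(S'(5) - Δ_2) = -24.
Solving: M_0 = -68/3, M_1 = 46/3, M_2 = -8/3, M_3 = -32/3.
On [2, 3], S(x) = 8 + 0·(x - 2) - 34/3·(x - 2)² + 19/3·(x - 2)³.
With (x - 2) = 1/3: S(7/3) = 565/81.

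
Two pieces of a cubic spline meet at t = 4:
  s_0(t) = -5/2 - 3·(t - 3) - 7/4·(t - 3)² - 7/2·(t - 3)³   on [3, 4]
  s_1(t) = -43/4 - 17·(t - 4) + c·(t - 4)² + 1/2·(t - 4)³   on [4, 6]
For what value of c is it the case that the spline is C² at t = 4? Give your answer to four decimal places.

-12.2500

s_0''(t) = -7/2 - 21·(t - 3), so s_0''(4) = -49/2. On the right, s_1''(4) = 2c, so c = -49/4.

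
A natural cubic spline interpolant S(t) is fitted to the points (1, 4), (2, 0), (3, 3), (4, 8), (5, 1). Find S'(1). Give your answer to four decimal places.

-5.5179

Put M_i = S'' at the i-th knot. Here h = (1, 1, 1, 1) and Δ = (-4, 3, 5, -7), so the interior equations h_(i-1)·M_(i-1) + 2(h_(i-1)+h_i)·M_i + h_i·M_(i+1) = 6(Δ_i − Δ_(i-1)) read
  1·M_0 + 4·M_1 + 1·M_2 = 6(Δ_1 - Δ_0) = 42
  1·M_1 + 4·M_2 + 1·M_3 = 6(Δ_2 - Δ_1) = 12
  1·M_2 + 4·M_3 + 1·M_4 = 6(Δ_3 - Δ_2) = -72
Natural end conditions: M_0 = M_4 = 0.
Forward elimination and back-substitution give M_0 = 0, M_1 = 255/28, M_2 = 39/7, M_3 = -543/28, M_4 = 0.
On [1, 2], S'(t) = b_0 + 2c_0·(t - 1) + 3d_0·(t - 1)² with b_0 = Δ_0 - h_0(2M_0 + M_1)/6 = -309/56, c_0 = M_0/2 = 0, d_0 = (M_1 - M_0)/(6h_0) = 85/56. So S'(1) = -309/56.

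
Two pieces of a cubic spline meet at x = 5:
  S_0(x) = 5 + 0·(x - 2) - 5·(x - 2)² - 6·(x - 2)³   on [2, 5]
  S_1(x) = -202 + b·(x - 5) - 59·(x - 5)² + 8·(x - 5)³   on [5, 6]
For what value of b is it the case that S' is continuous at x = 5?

S_0'(x) = 0 - 10·(x - 2) - 18·(x - 2)², so S_0'(5) = -192. On the right, S_1'(5) = b, so b = -192.

-192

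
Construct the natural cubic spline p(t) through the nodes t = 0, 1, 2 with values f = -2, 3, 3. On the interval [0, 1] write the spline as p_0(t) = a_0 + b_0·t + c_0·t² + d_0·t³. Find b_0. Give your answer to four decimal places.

With m_i denoting the second derivative at x_i, h_i = 1, 1, and Δ_i = (y_(i+1) − y_i)/h_i = 5, 0:
  1·m_0 + 4·m_1 + 1·m_2 = 6(Δ_1 - Δ_0) = -30
Natural end conditions: m_0 = m_2 = 0.
Forward elimination and back-substitution give m_0 = 0, m_1 = -15/2, m_2 = 0.
On [0, 1], with p_0(t) = a_0 + b_0·t + c_0·t² + d_0·t³: c_0 = m_0/2 = 0, d_0 = (m_1 - m_0)/(6h_0) = -5/4, b_0 = Δ_0 - h_0(2m_0 + m_1)/6 = 25/4.

6.2500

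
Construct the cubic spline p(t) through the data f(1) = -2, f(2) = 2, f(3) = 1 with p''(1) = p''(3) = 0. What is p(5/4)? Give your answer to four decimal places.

With M_i denoting the second derivative at x_i, h_i = 1, 1, and Δ_i = (y_(i+1) − y_i)/h_i = 4, -1:
  1·M_0 + 4·M_1 + 1·M_2 = 6(Δ_1 - Δ_0) = -30
Natural end conditions: M_0 = M_2 = 0.
Solving: M_0 = 0, M_1 = -15/2, M_2 = 0.
On [1, 2], p(t) = -2 + 21/4·(t - 1) + 0·(t - 1)² - 5/4·(t - 1)³.
With (t - 1) = 1/4: p(5/4) = -181/256.

-0.7070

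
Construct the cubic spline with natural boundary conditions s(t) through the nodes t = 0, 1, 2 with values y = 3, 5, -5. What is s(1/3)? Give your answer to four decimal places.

Put M_i = s'' at the i-th knot. Here h = (1, 1) and Δ = (2, -10), so the interior equations h_(i-1)·M_(i-1) + 2(h_(i-1)+h_i)·M_i + h_i·M_(i+1) = 6(Δ_i − Δ_(i-1)) read
  1·M_0 + 4·M_1 + 1·M_2 = 6(Δ_1 - Δ_0) = -72
Natural end conditions: M_0 = M_2 = 0.
Solving the tridiagonal system: M_0 = 0, M_1 = -18, M_2 = 0.
On [0, 1], s(t) = 3 + 5·t + 0·t² - 3·t³.
With t = 1/3: s(1/3) = 41/9.

4.5556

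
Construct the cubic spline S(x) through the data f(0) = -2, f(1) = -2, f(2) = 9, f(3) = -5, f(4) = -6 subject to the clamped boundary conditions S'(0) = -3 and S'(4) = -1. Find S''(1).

Write σ_i for S''(x_i). With h_i = 1, 1, 1, 1 and divided differences Δ_i = 0, 11, -14, -1, the continuity of S' gives the tridiagonal system
  1·σ_0 + 4·σ_1 + 1·σ_2 = 6(Δ_1 - Δ_0) = 66
  1·σ_1 + 4·σ_2 + 1·σ_3 = 6(Δ_2 - Δ_1) = -150
  1·σ_2 + 4·σ_3 + 1·σ_4 = 6(Δ_3 - Δ_2) = 78
Clamped end conditions give two more equations: 2h_0·σ_0 + h_0·σ_1 = 6(Δ_0 - S'(0)) = 18 and h_3·σ_3 + 2h_3·σ_4 = 6(S'(4) - Δ_3) = 0.
Forward elimination and back-substitution give σ_0 = -7, σ_1 = 32, σ_2 = -55, σ_3 = 38, σ_4 = -19.

32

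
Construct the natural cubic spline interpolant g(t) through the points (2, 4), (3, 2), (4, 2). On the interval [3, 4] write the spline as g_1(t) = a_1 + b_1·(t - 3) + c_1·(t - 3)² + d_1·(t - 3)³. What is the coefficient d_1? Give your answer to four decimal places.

Let σ_i = g''(x_i). Step sizes h_i = 1, 1; slopes of the chords Δ_i = (y_(i+1) - y_i)/h_i = -2, 0.
  1·σ_0 + 4·σ_1 + 1·σ_2 = 6(Δ_1 - Δ_0) = 12
Natural end conditions: σ_0 = σ_2 = 0.
Solving: σ_0 = 0, σ_1 = 3, σ_2 = 0.
On [3, 4], with g_1(t) = a_1 + b_1·(t - 3) + c_1·(t - 3)² + d_1·(t - 3)³: c_1 = σ_1/2 = 3/2, d_1 = (σ_2 - σ_1)/(6h_1) = -1/2, b_1 = Δ_1 - h_1(2σ_1 + σ_2)/6 = -1.

-0.5000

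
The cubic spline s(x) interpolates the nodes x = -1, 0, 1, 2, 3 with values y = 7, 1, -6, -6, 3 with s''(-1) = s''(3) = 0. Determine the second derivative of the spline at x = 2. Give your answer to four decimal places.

Write M_i for s''(x_i). With h_i = 1, 1, 1, 1 and divided differences Δ_i = -6, -7, 0, 9, the continuity of s' gives the tridiagonal system
  1·M_0 + 4·M_1 + 1·M_2 = 6(Δ_1 - Δ_0) = -6
  1·M_1 + 4·M_2 + 1·M_3 = 6(Δ_2 - Δ_1) = 42
  1·M_2 + 4·M_3 + 1·M_4 = 6(Δ_3 - Δ_2) = 54
Natural end conditions: M_0 = M_4 = 0.
Solving: M_0 = 0, M_1 = -51/14, M_2 = 60/7, M_3 = 159/14, M_4 = 0.

11.3571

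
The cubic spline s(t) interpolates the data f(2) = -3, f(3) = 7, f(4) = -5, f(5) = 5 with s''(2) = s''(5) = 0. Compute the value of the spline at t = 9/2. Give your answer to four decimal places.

Put σ_i = s'' at the i-th knot. Here h = (1, 1, 1) and Δ = (10, -12, 10), so the interior equations h_(i-1)·σ_(i-1) + 2(h_(i-1)+h_i)·σ_i + h_i·σ_(i+1) = 6(Δ_i − Δ_(i-1)) read
  1·σ_0 + 4·σ_1 + 1·σ_2 = 6(Δ_1 - Δ_0) = -132
  1·σ_1 + 4·σ_2 + 1·σ_3 = 6(Δ_2 - Δ_1) = 132
Natural end conditions: σ_0 = σ_3 = 0.
Forward elimination and back-substitution give σ_0 = 0, σ_1 = -44, σ_2 = 44, σ_3 = 0.
On [4, 5], s(t) = -5 - 14/3·(t - 4) + 22·(t - 4)² - 22/3·(t - 4)³.
With (t - 4) = 1/2: s(9/2) = -11/4.

-2.7500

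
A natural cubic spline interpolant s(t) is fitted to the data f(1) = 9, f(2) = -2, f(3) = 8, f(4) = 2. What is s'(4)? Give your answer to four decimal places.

Write M_i for s''(x_i). With h_i = 1, 1, 1 and divided differences Δ_i = -11, 10, -6, the continuity of s' gives the tridiagonal system
  1·M_0 + 4·M_1 + 1·M_2 = 6(Δ_1 - Δ_0) = 126
  1·M_1 + 4·M_2 + 1·M_3 = 6(Δ_2 - Δ_1) = -96
Natural end conditions: M_0 = M_3 = 0.
Forward elimination and back-substitution give M_0 = 0, M_1 = 40, M_2 = -34, M_3 = 0.
On [3, 4], s'(t) = b_2 + 2c_2·(t - 3) + 3d_2·(t - 3)² with b_2 = Δ_2 - h_2(2M_2 + M_3)/6 = 16/3, c_2 = M_2/2 = -17, d_2 = (M_3 - M_2)/(6h_2) = 17/3. So s'(4) = -35/3.

-11.6667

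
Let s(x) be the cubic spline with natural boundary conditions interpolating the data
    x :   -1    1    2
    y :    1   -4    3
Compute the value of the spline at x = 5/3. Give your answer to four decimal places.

0.1975

Write m_i for s''(x_i). With h_i = 2, 1 and divided differences Δ_i = -5/2, 7, the continuity of s' gives the tridiagonal system
  2·m_0 + 6·m_1 + 1·m_2 = 6(Δ_1 - Δ_0) = 57
Natural end conditions: m_0 = m_2 = 0.
Hence m_0 = 0, m_1 = 19/2, m_2 = 0.
On [1, 2], s(x) = -4 + 23/6·(x - 1) + 19/4·(x - 1)² - 19/12·(x - 1)³.
With (x - 1) = 2/3: s(5/3) = 16/81.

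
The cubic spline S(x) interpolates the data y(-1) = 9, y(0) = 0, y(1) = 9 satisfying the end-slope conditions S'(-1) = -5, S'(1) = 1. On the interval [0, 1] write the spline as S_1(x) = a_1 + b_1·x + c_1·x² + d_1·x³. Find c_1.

Put M_i = S'' at the i-th knot. Here h = (1, 1) and Δ = (-9, 9), so the interior equations h_(i-1)·M_(i-1) + 2(h_(i-1)+h_i)·M_i + h_i·M_(i+1) = 6(Δ_i − Δ_(i-1)) read
  1·M_0 + 4·M_1 + 1·M_2 = 6(Δ_1 - Δ_0) = 108
Clamped end conditions give two more equations: 2h_0·M_0 + h_0·M_1 = 6(Δ_0 - S'(-1)) = -24 and h_1·M_1 + 2h_1·M_2 = 6(S'(1) - Δ_1) = -48.
Solving: M_0 = -36, M_1 = 48, M_2 = -48.
On [0, 1], with S_1(x) = a_1 + b_1·x + c_1·x² + d_1·x³: c_1 = M_1/2 = 24, d_1 = (M_2 - M_1)/(6h_1) = -16, b_1 = Δ_1 - h_1(2M_1 + M_2)/6 = 1.

24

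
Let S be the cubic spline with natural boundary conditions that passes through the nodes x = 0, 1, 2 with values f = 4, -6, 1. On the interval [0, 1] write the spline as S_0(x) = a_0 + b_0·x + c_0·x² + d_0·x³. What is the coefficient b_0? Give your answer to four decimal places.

With M_i denoting the second derivative at x_i, h_i = 1, 1, and Δ_i = (y_(i+1) − y_i)/h_i = -10, 7:
  1·M_0 + 4·M_1 + 1·M_2 = 6(Δ_1 - Δ_0) = 102
Natural end conditions: M_0 = M_2 = 0.
Solving the tridiagonal system: M_0 = 0, M_1 = 51/2, M_2 = 0.
On [0, 1], with S_0(x) = a_0 + b_0·x + c_0·x² + d_0·x³: c_0 = M_0/2 = 0, d_0 = (M_1 - M_0)/(6h_0) = 17/4, b_0 = Δ_0 - h_0(2M_0 + M_1)/6 = -57/4.

-14.2500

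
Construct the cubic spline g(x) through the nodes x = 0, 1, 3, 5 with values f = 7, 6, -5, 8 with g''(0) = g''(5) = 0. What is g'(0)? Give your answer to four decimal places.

0.3636

With m_i denoting the second derivative at x_i, h_i = 1, 2, 2, and Δ_i = (y_(i+1) − y_i)/h_i = -1, -11/2, 13/2:
  1·m_0 + 6·m_1 + 2·m_2 = 6(Δ_1 - Δ_0) = -27
  2·m_1 + 8·m_2 + 2·m_3 = 6(Δ_2 - Δ_1) = 72
Natural end conditions: m_0 = m_3 = 0.
Solving the tridiagonal system: m_0 = 0, m_1 = -90/11, m_2 = 243/22, m_3 = 0.
On [0, 1], g'(x) = b_0 + 2c_0·x + 3d_0·x² with b_0 = Δ_0 - h_0(2m_0 + m_1)/6 = 4/11, c_0 = m_0/2 = 0, d_0 = (m_1 - m_0)/(6h_0) = -15/11. So g'(0) = 4/11.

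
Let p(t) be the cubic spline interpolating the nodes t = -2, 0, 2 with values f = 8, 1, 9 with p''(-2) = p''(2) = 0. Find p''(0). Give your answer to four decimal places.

With M_i denoting the second derivative at x_i, h_i = 2, 2, and Δ_i = (y_(i+1) − y_i)/h_i = -7/2, 4:
  2·M_0 + 8·M_1 + 2·M_2 = 6(Δ_1 - Δ_0) = 45
Natural end conditions: M_0 = M_2 = 0.
Hence M_0 = 0, M_1 = 45/8, M_2 = 0.

5.6250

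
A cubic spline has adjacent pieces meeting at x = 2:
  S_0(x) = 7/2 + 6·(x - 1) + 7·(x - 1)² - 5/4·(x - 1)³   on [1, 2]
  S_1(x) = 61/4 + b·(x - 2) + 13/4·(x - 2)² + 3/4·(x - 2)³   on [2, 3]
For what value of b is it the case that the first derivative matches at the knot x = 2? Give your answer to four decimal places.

S_0'(x) = 6 + 14·(x - 1) - 15/4·(x - 1)², so S_0'(2) = 65/4. On the right, S_1'(2) = b, so b = 65/4.

16.2500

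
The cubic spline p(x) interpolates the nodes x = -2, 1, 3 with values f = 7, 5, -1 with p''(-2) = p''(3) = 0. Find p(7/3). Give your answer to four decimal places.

Let σ_i = p''(x_i). Step sizes h_i = 3, 2; slopes of the chords Δ_i = (y_(i+1) - y_i)/h_i = -2/3, -3.
  3·σ_0 + 10·σ_1 + 2·σ_2 = 6(Δ_1 - Δ_0) = -14
Natural end conditions: σ_0 = σ_2 = 0.
Forward elimination and back-substitution give σ_0 = 0, σ_1 = -7/5, σ_2 = 0.
On [1, 3], p(x) = 5 - 31/15·(x - 1) - 7/10·(x - 1)² + 7/60·(x - 1)³.
With (x - 1) = 4/3: p(7/3) = 517/405.

1.2765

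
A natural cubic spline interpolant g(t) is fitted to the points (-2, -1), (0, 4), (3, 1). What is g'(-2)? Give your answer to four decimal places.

3.2000

Put σ_i = g'' at the i-th knot. Here h = (2, 3) and Δ = (5/2, -1), so the interior equations h_(i-1)·σ_(i-1) + 2(h_(i-1)+h_i)·σ_i + h_i·σ_(i+1) = 6(Δ_i − Δ_(i-1)) read
  2·σ_0 + 10·σ_1 + 3·σ_2 = 6(Δ_1 - Δ_0) = -21
Natural end conditions: σ_0 = σ_2 = 0.
Hence σ_0 = 0, σ_1 = -21/10, σ_2 = 0.
On [-2, 0], g'(t) = b_0 + 2c_0·(t + 2) + 3d_0·(t + 2)² with b_0 = Δ_0 - h_0(2σ_0 + σ_1)/6 = 16/5, c_0 = σ_0/2 = 0, d_0 = (σ_1 - σ_0)/(6h_0) = -7/40. So g'(-2) = 16/5.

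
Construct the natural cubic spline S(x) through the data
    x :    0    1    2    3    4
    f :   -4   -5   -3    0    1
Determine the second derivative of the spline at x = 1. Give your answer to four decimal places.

4.1786

Put σ_i = S'' at the i-th knot. Here h = (1, 1, 1, 1) and Δ = (-1, 2, 3, 1), so the interior equations h_(i-1)·σ_(i-1) + 2(h_(i-1)+h_i)·σ_i + h_i·σ_(i+1) = 6(Δ_i − Δ_(i-1)) read
  1·σ_0 + 4·σ_1 + 1·σ_2 = 6(Δ_1 - Δ_0) = 18
  1·σ_1 + 4·σ_2 + 1·σ_3 = 6(Δ_2 - Δ_1) = 6
  1·σ_2 + 4·σ_3 + 1·σ_4 = 6(Δ_3 - Δ_2) = -12
Natural end conditions: σ_0 = σ_4 = 0.
Solving: σ_0 = 0, σ_1 = 117/28, σ_2 = 9/7, σ_3 = -93/28, σ_4 = 0.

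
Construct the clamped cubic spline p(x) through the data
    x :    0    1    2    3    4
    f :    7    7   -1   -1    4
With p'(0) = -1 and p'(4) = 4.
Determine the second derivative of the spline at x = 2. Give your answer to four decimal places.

15.5000

With M_i denoting the second derivative at x_i, h_i = 1, 1, 1, 1, and Δ_i = (y_(i+1) − y_i)/h_i = 0, -8, 0, 5:
  1·M_0 + 4·M_1 + 1·M_2 = 6(Δ_1 - Δ_0) = -48
  1·M_1 + 4·M_2 + 1·M_3 = 6(Δ_2 - Δ_1) = 48
  1·M_2 + 4·M_3 + 1·M_4 = 6(Δ_3 - Δ_2) = 30
Clamped end conditions give two more equations: 2h_0·M_0 + h_0·M_1 = 6(Δ_0 - p'(0)) = 6 and h_3·M_3 + 2h_3·M_4 = 6(p'(4) - Δ_3) = -6.
Hence M_0 = 25/2, M_1 = -19, M_2 = 31/2, M_3 = 5, M_4 = -11/2.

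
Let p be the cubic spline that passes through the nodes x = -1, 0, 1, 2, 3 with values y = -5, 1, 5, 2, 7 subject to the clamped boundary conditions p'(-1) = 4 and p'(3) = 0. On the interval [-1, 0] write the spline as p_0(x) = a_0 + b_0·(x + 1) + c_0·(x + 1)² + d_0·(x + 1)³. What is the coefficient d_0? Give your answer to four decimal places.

-1.1429

Write M_i for p''(x_i). With h_i = 1, 1, 1, 1 and divided differences Δ_i = 6, 4, -3, 5, the continuity of p' gives the tridiagonal system
  1·M_0 + 4·M_1 + 1·M_2 = 6(Δ_1 - Δ_0) = -12
  1·M_1 + 4·M_2 + 1·M_3 = 6(Δ_2 - Δ_1) = -42
  1·M_2 + 4·M_3 + 1·M_4 = 6(Δ_3 - Δ_2) = 48
Clamped end conditions give two more equations: 2h_0·M_0 + h_0·M_1 = 6(Δ_0 - p'(-1)) = 12 and h_3·M_3 + 2h_3·M_4 = 6(p'(3) - Δ_3) = -30.
Solving: M_0 = 44/7, M_1 = -4/7, M_2 = -16, M_3 = 158/7, M_4 = -184/7.
On [-1, 0], with p_0(x) = a_0 + b_0·(x + 1) + c_0·(x + 1)² + d_0·(x + 1)³: c_0 = M_0/2 = 22/7, d_0 = (M_1 - M_0)/(6h_0) = -8/7, b_0 = Δ_0 - h_0(2M_0 + M_1)/6 = 4.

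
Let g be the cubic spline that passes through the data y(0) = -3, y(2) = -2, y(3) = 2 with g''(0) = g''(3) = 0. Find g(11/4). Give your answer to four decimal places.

0.8633

Put M_i = g'' at the i-th knot. Here h = (2, 1) and Δ = (1/2, 4), so the interior equations h_(i-1)·M_(i-1) + 2(h_(i-1)+h_i)·M_i + h_i·M_(i+1) = 6(Δ_i − Δ_(i-1)) read
  2·M_0 + 6·M_1 + 1·M_2 = 6(Δ_1 - Δ_0) = 21
Natural end conditions: M_0 = M_2 = 0.
Solving the tridiagonal system: M_0 = 0, M_1 = 7/2, M_2 = 0.
On [2, 3], g(x) = -2 + 17/6·(x - 2) + 7/4·(x - 2)² - 7/12·(x - 2)³.
With (x - 2) = 3/4: g(11/4) = 221/256.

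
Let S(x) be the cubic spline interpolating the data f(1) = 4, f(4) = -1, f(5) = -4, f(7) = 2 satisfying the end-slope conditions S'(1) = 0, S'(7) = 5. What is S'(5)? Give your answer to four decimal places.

-1.1429

With M_i denoting the second derivative at x_i, h_i = 3, 1, 2, and Δ_i = (y_(i+1) − y_i)/h_i = -5/3, -3, 3:
  3·M_0 + 8·M_1 + 1·M_2 = 6(Δ_1 - Δ_0) = -8
  1·M_1 + 6·M_2 + 2·M_3 = 6(Δ_2 - Δ_1) = 36
Clamped end conditions give two more equations: 2h_0·M_0 + h_0·M_1 = 6(Δ_0 - S'(1)) = -10 and h_2·M_2 + 2h_2·M_3 = 6(S'(7) - Δ_2) = 12.
Solving the tridiagonal system: M_0 = -20/21, M_1 = -10/7, M_2 = 44/7, M_3 = -1/7.
On [5, 7], S'(x) = b_2 + 2c_2·(x - 5) + 3d_2·(x - 5)² with b_2 = Δ_2 - h_2(2M_2 + M_3)/6 = -8/7, c_2 = M_2/2 = 22/7, d_2 = (M_3 - M_2)/(6h_2) = -15/28. So S'(5) = -8/7.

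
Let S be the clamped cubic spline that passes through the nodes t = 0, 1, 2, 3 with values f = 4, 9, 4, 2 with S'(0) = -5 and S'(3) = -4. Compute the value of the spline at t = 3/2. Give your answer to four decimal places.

7.4167

With M_i denoting the second derivative at x_i, h_i = 1, 1, 1, and Δ_i = (y_(i+1) − y_i)/h_i = 5, -5, -2:
  1·M_0 + 4·M_1 + 1·M_2 = 6(Δ_1 - Δ_0) = -60
  1·M_1 + 4·M_2 + 1·M_3 = 6(Δ_2 - Δ_1) = 18
Clamped end conditions give two more equations: 2h_0·M_0 + h_0·M_1 = 6(Δ_0 - S'(0)) = 60 and h_2·M_2 + 2h_2·M_3 = 6(S'(3) - Δ_2) = -12.
Hence M_0 = 676/15, M_1 = -452/15, M_2 = 232/15, M_3 = -206/15.
On [1, 2], S(t) = 9 + 37/15·(t - 1) - 226/15·(t - 1)² + 38/5·(t - 1)³.
With (t - 1) = 1/2: S(3/2) = 89/12.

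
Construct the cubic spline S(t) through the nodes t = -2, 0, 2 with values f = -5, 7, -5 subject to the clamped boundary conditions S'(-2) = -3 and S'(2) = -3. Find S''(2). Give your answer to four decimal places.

13.5000

Put m_i = S'' at the i-th knot. Here h = (2, 2) and Δ = (6, -6), so the interior equations h_(i-1)·m_(i-1) + 2(h_(i-1)+h_i)·m_i + h_i·m_(i+1) = 6(Δ_i − Δ_(i-1)) read
  2·m_0 + 8·m_1 + 2·m_2 = 6(Δ_1 - Δ_0) = -72
Clamped end conditions give two more equations: 2h_0·m_0 + h_0·m_1 = 6(Δ_0 - S'(-2)) = 54 and h_1·m_1 + 2h_1·m_2 = 6(S'(2) - Δ_1) = 18.
Forward elimination and back-substitution give m_0 = 45/2, m_1 = -18, m_2 = 27/2.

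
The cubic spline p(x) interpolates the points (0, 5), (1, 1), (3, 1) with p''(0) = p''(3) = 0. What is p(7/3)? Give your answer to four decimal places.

0.2099

Let M_i = p''(x_i). Step sizes h_i = 1, 2; slopes of the chords Δ_i = (y_(i+1) - y_i)/h_i = -4, 0.
  1·M_0 + 6·M_1 + 2·M_2 = 6(Δ_1 - Δ_0) = 24
Natural end conditions: M_0 = M_2 = 0.
Hence M_0 = 0, M_1 = 4, M_2 = 0.
On [1, 3], p(x) = 1 - 8/3·(x - 1) + 2·(x - 1)² - 1/3·(x - 1)³.
With (x - 1) = 4/3: p(7/3) = 17/81.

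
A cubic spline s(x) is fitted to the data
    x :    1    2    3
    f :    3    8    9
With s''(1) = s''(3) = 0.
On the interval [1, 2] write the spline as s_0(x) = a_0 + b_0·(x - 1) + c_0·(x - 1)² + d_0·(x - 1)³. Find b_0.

6

Let M_i = s''(x_i). Step sizes h_i = 1, 1; slopes of the chords Δ_i = (y_(i+1) - y_i)/h_i = 5, 1.
  1·M_0 + 4·M_1 + 1·M_2 = 6(Δ_1 - Δ_0) = -24
Natural end conditions: M_0 = M_2 = 0.
Solving: M_0 = 0, M_1 = -6, M_2 = 0.
On [1, 2], with s_0(x) = a_0 + b_0·(x - 1) + c_0·(x - 1)² + d_0·(x - 1)³: c_0 = M_0/2 = 0, d_0 = (M_1 - M_0)/(6h_0) = -1, b_0 = Δ_0 - h_0(2M_0 + M_1)/6 = 6.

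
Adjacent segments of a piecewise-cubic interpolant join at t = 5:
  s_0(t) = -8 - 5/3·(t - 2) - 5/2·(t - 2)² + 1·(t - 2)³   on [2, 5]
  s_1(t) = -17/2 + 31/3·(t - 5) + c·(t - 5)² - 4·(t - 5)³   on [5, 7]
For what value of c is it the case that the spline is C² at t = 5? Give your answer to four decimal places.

s_0''(t) = -5 + 6·(t - 2), so s_0''(5) = 13. On the right, s_1''(5) = 2c, so c = 13/2.

6.5000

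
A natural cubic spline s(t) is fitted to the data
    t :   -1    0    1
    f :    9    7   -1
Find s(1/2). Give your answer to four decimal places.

3.5625

With σ_i denoting the second derivative at x_i, h_i = 1, 1, and Δ_i = (y_(i+1) − y_i)/h_i = -2, -8:
  1·σ_0 + 4·σ_1 + 1·σ_2 = 6(Δ_1 - Δ_0) = -36
Natural end conditions: σ_0 = σ_2 = 0.
Solving: σ_0 = 0, σ_1 = -9, σ_2 = 0.
On [0, 1], s(t) = 7 - 5·t - 9/2·t² + 3/2·t³.
With t = 1/2: s(1/2) = 57/16.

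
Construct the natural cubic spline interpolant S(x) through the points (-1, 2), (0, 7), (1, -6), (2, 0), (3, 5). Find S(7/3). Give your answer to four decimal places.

Let M_i = S''(x_i). Step sizes h_i = 1, 1, 1, 1; slopes of the chords Δ_i = (y_(i+1) - y_i)/h_i = 5, -13, 6, 5.
  1·M_0 + 4·M_1 + 1·M_2 = 6(Δ_1 - Δ_0) = -108
  1·M_1 + 4·M_2 + 1·M_3 = 6(Δ_2 - Δ_1) = 114
  1·M_2 + 4·M_3 + 1·M_4 = 6(Δ_3 - Δ_2) = -6
Natural end conditions: M_0 = M_4 = 0.
Solving: M_0 = 0, M_1 = -1041/28, M_2 = 285/7, M_3 = -327/28, M_4 = 0.
On [2, 3], S(x) = 0 + 249/28·(x - 2) - 327/56·(x - 2)² + 109/56·(x - 2)³.
With (x - 2) = 1/3: S(7/3) = 1805/756.

2.3876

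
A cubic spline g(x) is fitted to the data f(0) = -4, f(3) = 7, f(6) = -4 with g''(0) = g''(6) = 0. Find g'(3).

Write σ_i for g''(x_i). With h_i = 3, 3 and divided differences Δ_i = 11/3, -11/3, the continuity of g' gives the tridiagonal system
  3·σ_0 + 12·σ_1 + 3·σ_2 = 6(Δ_1 - Δ_0) = -44
Natural end conditions: σ_0 = σ_2 = 0.
Hence σ_0 = 0, σ_1 = -11/3, σ_2 = 0.
On [3, 6], g'(x) = b_1 + 2c_1·(x - 3) + 3d_1·(x - 3)² with b_1 = Δ_1 - h_1(2σ_1 + σ_2)/6 = 0, c_1 = σ_1/2 = -11/6, d_1 = (σ_2 - σ_1)/(6h_1) = 11/54. So g'(3) = 0.

0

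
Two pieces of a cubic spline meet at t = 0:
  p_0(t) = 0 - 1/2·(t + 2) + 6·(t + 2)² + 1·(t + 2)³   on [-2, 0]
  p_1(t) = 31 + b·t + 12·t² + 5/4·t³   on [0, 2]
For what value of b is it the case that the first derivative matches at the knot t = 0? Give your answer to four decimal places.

35.5000

p_0'(t) = -1/2 + 12·(t + 2) + 3·(t + 2)², so p_0'(0) = 71/2. On the right, p_1'(0) = b, so b = 71/2.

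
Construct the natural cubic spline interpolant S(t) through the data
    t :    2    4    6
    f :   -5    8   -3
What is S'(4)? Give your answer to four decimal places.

Write M_i for S''(x_i). With h_i = 2, 2 and divided differences Δ_i = 13/2, -11/2, the continuity of S' gives the tridiagonal system
  2·M_0 + 8·M_1 + 2·M_2 = 6(Δ_1 - Δ_0) = -72
Natural end conditions: M_0 = M_2 = 0.
Hence M_0 = 0, M_1 = -9, M_2 = 0.
On [4, 6], S'(t) = b_1 + 2c_1·(t - 4) + 3d_1·(t - 4)² with b_1 = Δ_1 - h_1(2M_1 + M_2)/6 = 1/2, c_1 = M_1/2 = -9/2, d_1 = (M_2 - M_1)/(6h_1) = 3/4. So S'(4) = 1/2.

0.5000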